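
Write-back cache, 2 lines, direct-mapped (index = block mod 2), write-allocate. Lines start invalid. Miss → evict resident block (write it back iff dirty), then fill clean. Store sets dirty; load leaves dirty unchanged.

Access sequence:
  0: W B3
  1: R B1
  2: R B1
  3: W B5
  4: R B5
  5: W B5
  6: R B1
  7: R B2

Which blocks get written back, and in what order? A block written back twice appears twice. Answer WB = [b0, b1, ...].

  0 | W B3 → L1 miss [D]
  1 | R B1 → L1 miss wb→B3 [-]
  2 | R B1 → L1 hit [-]
  3 | W B5 → L1 miss [D]
  4 | R B5 → L1 hit [D]
  5 | W B5 → L1 hit [D]
  6 | R B1 → L1 miss wb→B5 [-]
  7 | R B2 → L0 miss [-]

WB = [3, 5]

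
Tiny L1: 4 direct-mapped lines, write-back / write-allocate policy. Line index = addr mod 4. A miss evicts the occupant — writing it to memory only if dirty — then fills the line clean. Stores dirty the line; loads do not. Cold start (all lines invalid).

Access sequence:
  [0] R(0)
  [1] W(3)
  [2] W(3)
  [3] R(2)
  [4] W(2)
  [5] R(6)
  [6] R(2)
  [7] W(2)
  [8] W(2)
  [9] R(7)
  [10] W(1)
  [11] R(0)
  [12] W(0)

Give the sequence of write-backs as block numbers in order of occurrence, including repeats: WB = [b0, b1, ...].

  0 | R B0 → L0 miss [-]
  1 | W B3 → L3 miss [D]
  2 | W B3 → L3 hit [D]
  3 | R B2 → L2 miss [-]
  4 | W B2 → L2 hit [D]
  5 | R B6 → L2 miss wb→B2 [-]
  6 | R B2 → L2 miss [-]
  7 | W B2 → L2 hit [D]
  8 | W B2 → L2 hit [D]
  9 | R B7 → L3 miss wb→B3 [-]
  10 | W B1 → L1 miss [D]
  11 | R B0 → L0 hit [-]
  12 | W B0 → L0 hit [D]

WB = [2, 3]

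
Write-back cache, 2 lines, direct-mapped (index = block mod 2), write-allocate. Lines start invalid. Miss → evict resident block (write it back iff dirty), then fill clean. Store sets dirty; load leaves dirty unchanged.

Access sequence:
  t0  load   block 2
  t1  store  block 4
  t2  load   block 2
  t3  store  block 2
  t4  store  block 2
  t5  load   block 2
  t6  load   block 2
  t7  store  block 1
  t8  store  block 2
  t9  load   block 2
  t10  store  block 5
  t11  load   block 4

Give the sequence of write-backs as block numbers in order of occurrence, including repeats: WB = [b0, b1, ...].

0: R B2 → L0 miss [-]
1: W B4 → L0 miss [D]
2: R B2 → L0 miss wb→B4 [-]
3: W B2 → L0 hit [D]
4: W B2 → L0 hit [D]
5: R B2 → L0 hit [D]
6: R B2 → L0 hit [D]
7: W B1 → L1 miss [D]
8: W B2 → L0 hit [D]
9: R B2 → L0 hit [D]
10: W B5 → L1 miss wb→B1 [D]
11: R B4 → L0 miss wb→B2 [-]

WB = [4, 1, 2]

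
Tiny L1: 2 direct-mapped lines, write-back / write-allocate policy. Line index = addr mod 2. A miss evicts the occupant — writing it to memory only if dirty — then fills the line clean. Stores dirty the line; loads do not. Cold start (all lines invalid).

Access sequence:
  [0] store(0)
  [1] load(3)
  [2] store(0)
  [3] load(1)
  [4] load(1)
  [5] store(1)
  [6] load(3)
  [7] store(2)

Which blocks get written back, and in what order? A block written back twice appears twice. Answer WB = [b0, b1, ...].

WB = [1, 0]

0: W B0 → L0 miss [D]
1: R B3 → L1 miss [-]
2: W B0 → L0 hit [D]
3: R B1 → L1 miss [-]
4: R B1 → L1 hit [-]
5: W B1 → L1 hit [D]
6: R B3 → L1 miss wb→B1 [-]
7: W B2 → L0 miss wb→B0 [D]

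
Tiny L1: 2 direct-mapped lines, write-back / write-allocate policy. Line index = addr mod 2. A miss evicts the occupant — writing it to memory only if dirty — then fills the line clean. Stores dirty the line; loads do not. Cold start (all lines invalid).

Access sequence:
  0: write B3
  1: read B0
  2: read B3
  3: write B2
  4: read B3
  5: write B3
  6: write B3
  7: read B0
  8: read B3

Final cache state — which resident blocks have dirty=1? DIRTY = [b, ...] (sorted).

0: W B3 → L1 miss [D]
1: R B0 → L0 miss [-]
2: R B3 → L1 hit [D]
3: W B2 → L0 miss [D]
4: R B3 → L1 hit [D]
5: W B3 → L1 hit [D]
6: W B3 → L1 hit [D]
7: R B0 → L0 miss wb→B2 [-]
8: R B3 → L1 hit [D]

DIRTY = [3]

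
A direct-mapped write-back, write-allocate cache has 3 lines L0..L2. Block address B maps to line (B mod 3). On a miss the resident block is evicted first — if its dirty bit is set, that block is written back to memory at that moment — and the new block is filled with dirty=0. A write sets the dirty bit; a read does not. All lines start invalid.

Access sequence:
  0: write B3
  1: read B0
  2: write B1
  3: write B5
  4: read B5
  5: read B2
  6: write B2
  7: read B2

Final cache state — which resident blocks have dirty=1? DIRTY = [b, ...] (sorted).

0: W B3 → L0 miss [D]
1: R B0 → L0 miss wb→B3 [-]
2: W B1 → L1 miss [D]
3: W B5 → L2 miss [D]
4: R B5 → L2 hit [D]
5: R B2 → L2 miss wb→B5 [-]
6: W B2 → L2 hit [D]
7: R B2 → L2 hit [D]

DIRTY = [1, 2]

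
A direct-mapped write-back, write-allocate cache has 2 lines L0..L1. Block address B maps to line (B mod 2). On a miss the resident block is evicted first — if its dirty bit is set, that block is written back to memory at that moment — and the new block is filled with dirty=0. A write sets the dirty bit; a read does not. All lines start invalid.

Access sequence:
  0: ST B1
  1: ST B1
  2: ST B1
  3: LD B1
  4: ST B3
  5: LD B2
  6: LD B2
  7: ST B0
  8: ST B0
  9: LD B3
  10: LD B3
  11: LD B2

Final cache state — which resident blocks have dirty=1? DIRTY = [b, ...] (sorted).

DIRTY = [3]

  0 | W B1 → L1 miss [D]
  1 | W B1 → L1 hit [D]
  2 | W B1 → L1 hit [D]
  3 | R B1 → L1 hit [D]
  4 | W B3 → L1 miss wb→B1 [D]
  5 | R B2 → L0 miss [-]
  6 | R B2 → L0 hit [-]
  7 | W B0 → L0 miss [D]
  8 | W B0 → L0 hit [D]
  9 | R B3 → L1 hit [D]
  10 | R B3 → L1 hit [D]
  11 | R B2 → L0 miss wb→B0 [-]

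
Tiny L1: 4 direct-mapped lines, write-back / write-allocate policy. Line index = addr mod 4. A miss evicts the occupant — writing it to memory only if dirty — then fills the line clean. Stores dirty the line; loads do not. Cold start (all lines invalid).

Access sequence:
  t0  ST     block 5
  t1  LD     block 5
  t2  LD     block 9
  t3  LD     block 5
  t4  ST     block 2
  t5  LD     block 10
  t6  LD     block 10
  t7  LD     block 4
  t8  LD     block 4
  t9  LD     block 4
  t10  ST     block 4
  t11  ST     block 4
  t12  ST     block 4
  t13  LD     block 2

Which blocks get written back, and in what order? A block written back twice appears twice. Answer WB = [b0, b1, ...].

WB = [5, 2]

0: W B5 → L1 miss [D]
1: R B5 → L1 hit [D]
2: R B9 → L1 miss wb→B5 [-]
3: R B5 → L1 miss [-]
4: W B2 → L2 miss [D]
5: R B10 → L2 miss wb→B2 [-]
6: R B10 → L2 hit [-]
7: R B4 → L0 miss [-]
8: R B4 → L0 hit [-]
9: R B4 → L0 hit [-]
10: W B4 → L0 hit [D]
11: W B4 → L0 hit [D]
12: W B4 → L0 hit [D]
13: R B2 → L2 miss [-]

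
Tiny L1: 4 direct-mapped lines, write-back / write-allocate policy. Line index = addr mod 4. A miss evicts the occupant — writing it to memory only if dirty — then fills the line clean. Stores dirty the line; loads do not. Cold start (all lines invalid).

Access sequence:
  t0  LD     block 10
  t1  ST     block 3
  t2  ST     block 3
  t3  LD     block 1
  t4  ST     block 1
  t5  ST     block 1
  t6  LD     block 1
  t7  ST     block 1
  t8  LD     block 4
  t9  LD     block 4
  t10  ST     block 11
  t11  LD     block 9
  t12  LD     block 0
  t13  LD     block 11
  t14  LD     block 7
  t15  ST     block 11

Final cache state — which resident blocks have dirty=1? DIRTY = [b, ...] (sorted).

DIRTY = [11]

0: R B10 → L2 miss [-]
1: W B3 → L3 miss [D]
2: W B3 → L3 hit [D]
3: R B1 → L1 miss [-]
4: W B1 → L1 hit [D]
5: W B1 → L1 hit [D]
6: R B1 → L1 hit [D]
7: W B1 → L1 hit [D]
8: R B4 → L0 miss [-]
9: R B4 → L0 hit [-]
10: W B11 → L3 miss wb→B3 [D]
11: R B9 → L1 miss wb→B1 [-]
12: R B0 → L0 miss [-]
13: R B11 → L3 hit [D]
14: R B7 → L3 miss wb→B11 [-]
15: W B11 → L3 miss [D]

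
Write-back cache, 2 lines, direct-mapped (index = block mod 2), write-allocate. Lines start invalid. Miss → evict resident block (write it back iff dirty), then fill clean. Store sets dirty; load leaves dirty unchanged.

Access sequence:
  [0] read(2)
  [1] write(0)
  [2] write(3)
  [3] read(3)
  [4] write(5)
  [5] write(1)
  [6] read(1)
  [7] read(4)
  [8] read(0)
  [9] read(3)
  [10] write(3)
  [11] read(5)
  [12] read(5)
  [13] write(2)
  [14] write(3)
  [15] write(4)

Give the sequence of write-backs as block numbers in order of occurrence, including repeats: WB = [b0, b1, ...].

WB = [3, 5, 0, 1, 3, 2]

0: R B2 → L0 miss [-]
1: W B0 → L0 miss [D]
2: W B3 → L1 miss [D]
3: R B3 → L1 hit [D]
4: W B5 → L1 miss wb→B3 [D]
5: W B1 → L1 miss wb→B5 [D]
6: R B1 → L1 hit [D]
7: R B4 → L0 miss wb→B0 [-]
8: R B0 → L0 miss [-]
9: R B3 → L1 miss wb→B1 [-]
10: W B3 → L1 hit [D]
11: R B5 → L1 miss wb→B3 [-]
12: R B5 → L1 hit [-]
13: W B2 → L0 miss [D]
14: W B3 → L1 miss [D]
15: W B4 → L0 miss wb→B2 [D]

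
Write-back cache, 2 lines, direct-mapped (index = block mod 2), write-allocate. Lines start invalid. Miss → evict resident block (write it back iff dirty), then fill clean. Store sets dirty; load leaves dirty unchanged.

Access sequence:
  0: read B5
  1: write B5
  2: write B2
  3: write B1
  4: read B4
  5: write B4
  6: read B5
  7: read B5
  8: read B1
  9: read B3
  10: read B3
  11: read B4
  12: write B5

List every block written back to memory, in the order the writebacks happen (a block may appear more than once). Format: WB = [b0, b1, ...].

  0 | R B5 → L1 miss [-]
  1 | W B5 → L1 hit [D]
  2 | W B2 → L0 miss [D]
  3 | W B1 → L1 miss wb→B5 [D]
  4 | R B4 → L0 miss wb→B2 [-]
  5 | W B4 → L0 hit [D]
  6 | R B5 → L1 miss wb→B1 [-]
  7 | R B5 → L1 hit [-]
  8 | R B1 → L1 miss [-]
  9 | R B3 → L1 miss [-]
  10 | R B3 → L1 hit [-]
  11 | R B4 → L0 hit [D]
  12 | W B5 → L1 miss [D]

WB = [5, 2, 1]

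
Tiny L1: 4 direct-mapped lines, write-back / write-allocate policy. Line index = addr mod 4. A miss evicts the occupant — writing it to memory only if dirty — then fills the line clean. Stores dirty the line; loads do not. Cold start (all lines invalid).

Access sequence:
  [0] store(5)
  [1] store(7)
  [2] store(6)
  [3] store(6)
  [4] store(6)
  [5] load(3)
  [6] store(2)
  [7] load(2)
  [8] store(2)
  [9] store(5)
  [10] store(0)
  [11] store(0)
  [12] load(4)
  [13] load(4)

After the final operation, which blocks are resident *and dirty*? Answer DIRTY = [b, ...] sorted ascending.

0: W B5 → L1 miss [D]
1: W B7 → L3 miss [D]
2: W B6 → L2 miss [D]
3: W B6 → L2 hit [D]
4: W B6 → L2 hit [D]
5: R B3 → L3 miss wb→B7 [-]
6: W B2 → L2 miss wb→B6 [D]
7: R B2 → L2 hit [D]
8: W B2 → L2 hit [D]
9: W B5 → L1 hit [D]
10: W B0 → L0 miss [D]
11: W B0 → L0 hit [D]
12: R B4 → L0 miss wb→B0 [-]
13: R B4 → L0 hit [-]

DIRTY = [2, 5]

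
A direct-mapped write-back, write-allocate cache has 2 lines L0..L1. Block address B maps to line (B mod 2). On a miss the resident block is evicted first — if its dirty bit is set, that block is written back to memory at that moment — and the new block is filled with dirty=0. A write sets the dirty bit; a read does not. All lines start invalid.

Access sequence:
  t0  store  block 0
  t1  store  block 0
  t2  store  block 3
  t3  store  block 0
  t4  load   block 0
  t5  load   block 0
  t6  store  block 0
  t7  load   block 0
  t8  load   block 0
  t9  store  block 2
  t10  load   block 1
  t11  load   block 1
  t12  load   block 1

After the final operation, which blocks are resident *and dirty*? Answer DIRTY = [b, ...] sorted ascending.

0: W B0 → L0 miss [D]
1: W B0 → L0 hit [D]
2: W B3 → L1 miss [D]
3: W B0 → L0 hit [D]
4: R B0 → L0 hit [D]
5: R B0 → L0 hit [D]
6: W B0 → L0 hit [D]
7: R B0 → L0 hit [D]
8: R B0 → L0 hit [D]
9: W B2 → L0 miss wb→B0 [D]
10: R B1 → L1 miss wb→B3 [-]
11: R B1 → L1 hit [-]
12: R B1 → L1 hit [-]

DIRTY = [2]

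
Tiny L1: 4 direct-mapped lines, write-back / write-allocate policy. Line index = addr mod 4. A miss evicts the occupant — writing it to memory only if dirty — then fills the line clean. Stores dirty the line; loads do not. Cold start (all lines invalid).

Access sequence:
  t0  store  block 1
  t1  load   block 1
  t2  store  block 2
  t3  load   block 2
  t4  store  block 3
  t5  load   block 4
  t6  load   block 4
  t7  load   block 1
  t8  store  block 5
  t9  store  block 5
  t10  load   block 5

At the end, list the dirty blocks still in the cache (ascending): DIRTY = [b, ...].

DIRTY = [2, 3, 5]

  0 | W B1 → L1 miss [D]
  1 | R B1 → L1 hit [D]
  2 | W B2 → L2 miss [D]
  3 | R B2 → L2 hit [D]
  4 | W B3 → L3 miss [D]
  5 | R B4 → L0 miss [-]
  6 | R B4 → L0 hit [-]
  7 | R B1 → L1 hit [D]
  8 | W B5 → L1 miss wb→B1 [D]
  9 | W B5 → L1 hit [D]
  10 | R B5 → L1 hit [D]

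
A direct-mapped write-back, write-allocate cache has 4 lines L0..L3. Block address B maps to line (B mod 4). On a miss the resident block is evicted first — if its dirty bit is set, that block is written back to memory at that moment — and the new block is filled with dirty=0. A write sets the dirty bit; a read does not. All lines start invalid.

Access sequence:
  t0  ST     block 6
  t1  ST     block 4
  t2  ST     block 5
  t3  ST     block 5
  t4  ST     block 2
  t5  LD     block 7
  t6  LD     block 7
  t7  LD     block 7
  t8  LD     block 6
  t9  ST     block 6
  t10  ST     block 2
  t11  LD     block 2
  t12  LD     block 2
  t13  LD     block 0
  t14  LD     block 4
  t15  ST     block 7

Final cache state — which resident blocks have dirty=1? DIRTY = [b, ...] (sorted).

DIRTY = [2, 5, 7]

0: W B6 → L2 miss [D]
1: W B4 → L0 miss [D]
2: W B5 → L1 miss [D]
3: W B5 → L1 hit [D]
4: W B2 → L2 miss wb→B6 [D]
5: R B7 → L3 miss [-]
6: R B7 → L3 hit [-]
7: R B7 → L3 hit [-]
8: R B6 → L2 miss wb→B2 [-]
9: W B6 → L2 hit [D]
10: W B2 → L2 miss wb→B6 [D]
11: R B2 → L2 hit [D]
12: R B2 → L2 hit [D]
13: R B0 → L0 miss wb→B4 [-]
14: R B4 → L0 miss [-]
15: W B7 → L3 hit [D]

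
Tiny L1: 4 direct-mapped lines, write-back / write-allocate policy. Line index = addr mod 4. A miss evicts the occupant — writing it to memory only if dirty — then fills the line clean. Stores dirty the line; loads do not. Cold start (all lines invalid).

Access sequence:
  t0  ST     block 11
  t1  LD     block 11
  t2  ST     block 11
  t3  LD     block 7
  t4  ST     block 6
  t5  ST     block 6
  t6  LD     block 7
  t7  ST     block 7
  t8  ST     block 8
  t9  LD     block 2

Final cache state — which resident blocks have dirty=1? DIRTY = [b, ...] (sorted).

  0 | W B11 → L3 miss [D]
  1 | R B11 → L3 hit [D]
  2 | W B11 → L3 hit [D]
  3 | R B7 → L3 miss wb→B11 [-]
  4 | W B6 → L2 miss [D]
  5 | W B6 → L2 hit [D]
  6 | R B7 → L3 hit [-]
  7 | W B7 → L3 hit [D]
  8 | W B8 → L0 miss [D]
  9 | R B2 → L2 miss wb→B6 [-]

DIRTY = [7, 8]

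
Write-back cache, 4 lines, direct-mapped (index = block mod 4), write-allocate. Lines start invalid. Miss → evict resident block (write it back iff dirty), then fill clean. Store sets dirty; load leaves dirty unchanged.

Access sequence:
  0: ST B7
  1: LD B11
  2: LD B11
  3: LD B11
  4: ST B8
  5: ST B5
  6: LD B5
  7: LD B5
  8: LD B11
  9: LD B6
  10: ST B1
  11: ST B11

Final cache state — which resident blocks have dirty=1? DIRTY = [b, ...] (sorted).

  0 | W B7 → L3 miss [D]
  1 | R B11 → L3 miss wb→B7 [-]
  2 | R B11 → L3 hit [-]
  3 | R B11 → L3 hit [-]
  4 | W B8 → L0 miss [D]
  5 | W B5 → L1 miss [D]
  6 | R B5 → L1 hit [D]
  7 | R B5 → L1 hit [D]
  8 | R B11 → L3 hit [-]
  9 | R B6 → L2 miss [-]
  10 | W B1 → L1 miss wb→B5 [D]
  11 | W B11 → L3 hit [D]

DIRTY = [1, 8, 11]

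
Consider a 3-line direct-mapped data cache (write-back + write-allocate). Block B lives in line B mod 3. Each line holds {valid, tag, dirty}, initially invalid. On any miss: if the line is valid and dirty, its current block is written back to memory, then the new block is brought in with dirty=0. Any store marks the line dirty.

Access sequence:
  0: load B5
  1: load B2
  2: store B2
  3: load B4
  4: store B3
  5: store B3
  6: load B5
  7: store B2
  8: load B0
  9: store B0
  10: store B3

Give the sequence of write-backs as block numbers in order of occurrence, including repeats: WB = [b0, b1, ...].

WB = [2, 3, 0]

0: R B5 -> L2 miss  d=-]
1: R B2 -> L2 miss  d=-]
2: W B2 -> L2 hit  d=D]
3: R B4 -> L1 miss  d=-]
4: W B3 -> L0 miss  d=D]
5: W B3 -> L0 hit  d=D]
6: R B5 -> L2 miss wb->B2  d=-]
7: W B2 -> L2 miss  d=D]
8: R B0 -> L0 miss wb->B3  d=-]
9: W B0 -> L0 hit  d=D]
10: W B3 -> L0 miss wb->B0  d=D]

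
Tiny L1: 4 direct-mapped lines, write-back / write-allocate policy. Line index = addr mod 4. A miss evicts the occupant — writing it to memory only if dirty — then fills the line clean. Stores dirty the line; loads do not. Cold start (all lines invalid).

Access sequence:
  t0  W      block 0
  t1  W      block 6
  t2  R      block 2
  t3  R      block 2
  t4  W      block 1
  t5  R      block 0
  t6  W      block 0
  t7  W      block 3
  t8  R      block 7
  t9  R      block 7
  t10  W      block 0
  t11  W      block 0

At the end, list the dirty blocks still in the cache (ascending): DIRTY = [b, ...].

  0 | W B0 → L0 miss [D]
  1 | W B6 → L2 miss [D]
  2 | R B2 → L2 miss wb→B6 [-]
  3 | R B2 → L2 hit [-]
  4 | W B1 → L1 miss [D]
  5 | R B0 → L0 hit [D]
  6 | W B0 → L0 hit [D]
  7 | W B3 → L3 miss [D]
  8 | R B7 → L3 miss wb→B3 [-]
  9 | R B7 → L3 hit [-]
  10 | W B0 → L0 hit [D]
  11 | W B0 → L0 hit [D]

DIRTY = [0, 1]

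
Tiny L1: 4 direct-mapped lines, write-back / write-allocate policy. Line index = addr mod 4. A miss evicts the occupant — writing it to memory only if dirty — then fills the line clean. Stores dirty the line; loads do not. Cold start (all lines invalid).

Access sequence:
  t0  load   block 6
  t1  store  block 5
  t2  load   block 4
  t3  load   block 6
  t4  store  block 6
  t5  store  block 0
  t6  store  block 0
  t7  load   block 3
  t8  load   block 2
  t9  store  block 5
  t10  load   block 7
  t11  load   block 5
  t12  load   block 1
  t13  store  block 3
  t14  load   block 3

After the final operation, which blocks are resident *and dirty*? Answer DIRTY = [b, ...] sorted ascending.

0: R B6 -> L2 miss  d=-]
1: W B5 -> L1 miss  d=D]
2: R B4 -> L0 miss  d=-]
3: R B6 -> L2 hit  d=-]
4: W B6 -> L2 hit  d=D]
5: W B0 -> L0 miss  d=D]
6: W B0 -> L0 hit  d=D]
7: R B3 -> L3 miss  d=-]
8: R B2 -> L2 miss wb->B6  d=-]
9: W B5 -> L1 hit  d=D]
10: R B7 -> L3 miss  d=-]
11: R B5 -> L1 hit  d=D]
12: R B1 -> L1 miss wb->B5  d=-]
13: W B3 -> L3 miss  d=D]
14: R B3 -> L3 hit  d=D]

DIRTY = [0, 3]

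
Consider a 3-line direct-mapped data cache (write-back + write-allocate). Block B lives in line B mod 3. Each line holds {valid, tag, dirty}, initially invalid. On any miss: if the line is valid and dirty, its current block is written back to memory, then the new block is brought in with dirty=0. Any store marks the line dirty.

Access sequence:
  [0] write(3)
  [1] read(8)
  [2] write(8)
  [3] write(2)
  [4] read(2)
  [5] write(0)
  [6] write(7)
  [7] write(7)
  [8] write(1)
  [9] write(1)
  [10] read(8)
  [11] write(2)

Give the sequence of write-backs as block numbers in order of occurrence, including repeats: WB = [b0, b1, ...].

0: W B3 -> L0 miss  d=D]
1: R B8 -> L2 miss  d=-]
2: W B8 -> L2 hit  d=D]
3: W B2 -> L2 miss wb->B8  d=D]
4: R B2 -> L2 hit  d=D]
5: W B0 -> L0 miss wb->B3  d=D]
6: W B7 -> L1 miss  d=D]
7: W B7 -> L1 hit  d=D]
8: W B1 -> L1 miss wb->B7  d=D]
9: W B1 -> L1 hit  d=D]
10: R B8 -> L2 miss wb->B2  d=-]
11: W B2 -> L2 miss  d=D]

WB = [8, 3, 7, 2]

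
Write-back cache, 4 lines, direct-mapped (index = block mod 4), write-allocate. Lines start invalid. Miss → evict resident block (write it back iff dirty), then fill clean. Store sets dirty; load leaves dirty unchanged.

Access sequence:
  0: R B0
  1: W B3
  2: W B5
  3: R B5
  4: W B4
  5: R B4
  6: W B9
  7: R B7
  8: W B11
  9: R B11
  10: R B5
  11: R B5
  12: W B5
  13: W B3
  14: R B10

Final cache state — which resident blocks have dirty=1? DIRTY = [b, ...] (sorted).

DIRTY = [3, 4, 5]

  0 | R B0 → L0 miss [-]
  1 | W B3 → L3 miss [D]
  2 | W B5 → L1 miss [D]
  3 | R B5 → L1 hit [D]
  4 | W B4 → L0 miss [D]
  5 | R B4 → L0 hit [D]
  6 | W B9 → L1 miss wb→B5 [D]
  7 | R B7 → L3 miss wb→B3 [-]
  8 | W B11 → L3 miss [D]
  9 | R B11 → L3 hit [D]
  10 | R B5 → L1 miss wb→B9 [-]
  11 | R B5 → L1 hit [-]
  12 | W B5 → L1 hit [D]
  13 | W B3 → L3 miss wb→B11 [D]
  14 | R B10 → L2 miss [-]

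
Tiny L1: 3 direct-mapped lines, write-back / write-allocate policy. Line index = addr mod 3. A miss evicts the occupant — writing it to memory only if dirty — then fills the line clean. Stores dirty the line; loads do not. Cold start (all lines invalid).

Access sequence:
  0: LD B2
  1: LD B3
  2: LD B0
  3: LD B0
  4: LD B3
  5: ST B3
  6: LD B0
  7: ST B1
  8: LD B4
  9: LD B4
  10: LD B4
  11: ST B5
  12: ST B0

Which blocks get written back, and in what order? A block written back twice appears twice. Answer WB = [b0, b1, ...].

WB = [3, 1]

0: R B2 → L2 miss [-]
1: R B3 → L0 miss [-]
2: R B0 → L0 miss [-]
3: R B0 → L0 hit [-]
4: R B3 → L0 miss [-]
5: W B3 → L0 hit [D]
6: R B0 → L0 miss wb→B3 [-]
7: W B1 → L1 miss [D]
8: R B4 → L1 miss wb→B1 [-]
9: R B4 → L1 hit [-]
10: R B4 → L1 hit [-]
11: W B5 → L2 miss [D]
12: W B0 → L0 hit [D]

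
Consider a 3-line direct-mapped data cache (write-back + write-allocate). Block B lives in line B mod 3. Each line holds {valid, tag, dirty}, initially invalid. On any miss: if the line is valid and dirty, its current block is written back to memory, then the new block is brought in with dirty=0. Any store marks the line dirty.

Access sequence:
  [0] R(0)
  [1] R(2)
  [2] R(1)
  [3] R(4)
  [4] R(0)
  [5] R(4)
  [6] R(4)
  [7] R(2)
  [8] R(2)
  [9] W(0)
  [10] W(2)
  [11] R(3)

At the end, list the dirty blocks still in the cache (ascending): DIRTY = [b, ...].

DIRTY = [2]

0: R B0 → L0 miss [-]
1: R B2 → L2 miss [-]
2: R B1 → L1 miss [-]
3: R B4 → L1 miss [-]
4: R B0 → L0 hit [-]
5: R B4 → L1 hit [-]
6: R B4 → L1 hit [-]
7: R B2 → L2 hit [-]
8: R B2 → L2 hit [-]
9: W B0 → L0 hit [D]
10: W B2 → L2 hit [D]
11: R B3 → L0 miss wb→B0 [-]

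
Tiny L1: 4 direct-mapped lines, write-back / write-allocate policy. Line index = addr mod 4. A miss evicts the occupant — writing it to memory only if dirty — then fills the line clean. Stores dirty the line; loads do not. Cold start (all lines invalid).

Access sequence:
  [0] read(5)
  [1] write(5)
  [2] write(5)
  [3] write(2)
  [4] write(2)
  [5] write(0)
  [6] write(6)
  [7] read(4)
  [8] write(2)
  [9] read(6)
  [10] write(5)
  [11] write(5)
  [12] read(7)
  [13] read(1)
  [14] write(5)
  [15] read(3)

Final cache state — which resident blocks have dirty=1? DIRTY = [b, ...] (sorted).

0: R B5 → L1 miss [-]
1: W B5 → L1 hit [D]
2: W B5 → L1 hit [D]
3: W B2 → L2 miss [D]
4: W B2 → L2 hit [D]
5: W B0 → L0 miss [D]
6: W B6 → L2 miss wb→B2 [D]
7: R B4 → L0 miss wb→B0 [-]
8: W B2 → L2 miss wb→B6 [D]
9: R B6 → L2 miss wb→B2 [-]
10: W B5 → L1 hit [D]
11: W B5 → L1 hit [D]
12: R B7 → L3 miss [-]
13: R B1 → L1 miss wb→B5 [-]
14: W B5 → L1 miss [D]
15: R B3 → L3 miss [-]

DIRTY = [5]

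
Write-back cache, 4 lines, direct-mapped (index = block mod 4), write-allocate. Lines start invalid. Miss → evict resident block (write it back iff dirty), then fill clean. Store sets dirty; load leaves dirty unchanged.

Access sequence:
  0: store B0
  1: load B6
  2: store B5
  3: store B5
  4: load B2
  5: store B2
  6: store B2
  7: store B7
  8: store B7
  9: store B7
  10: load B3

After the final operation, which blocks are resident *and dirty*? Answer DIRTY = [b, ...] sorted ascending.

DIRTY = [0, 2, 5]

  0 | W B0 → L0 miss [D]
  1 | R B6 → L2 miss [-]
  2 | W B5 → L1 miss [D]
  3 | W B5 → L1 hit [D]
  4 | R B2 → L2 miss [-]
  5 | W B2 → L2 hit [D]
  6 | W B2 → L2 hit [D]
  7 | W B7 → L3 miss [D]
  8 | W B7 → L3 hit [D]
  9 | W B7 → L3 hit [D]
  10 | R B3 → L3 miss wb→B7 [-]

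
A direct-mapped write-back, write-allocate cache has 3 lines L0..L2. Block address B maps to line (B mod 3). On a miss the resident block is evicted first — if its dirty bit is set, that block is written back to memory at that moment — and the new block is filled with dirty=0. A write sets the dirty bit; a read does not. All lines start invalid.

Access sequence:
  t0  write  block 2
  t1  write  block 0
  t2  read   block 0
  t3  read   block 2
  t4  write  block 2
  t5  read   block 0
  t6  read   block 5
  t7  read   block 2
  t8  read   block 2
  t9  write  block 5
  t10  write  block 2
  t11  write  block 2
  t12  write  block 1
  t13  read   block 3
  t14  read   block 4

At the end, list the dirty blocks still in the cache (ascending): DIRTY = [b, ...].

DIRTY = [2]

  0 | W B2 → L2 miss [D]
  1 | W B0 → L0 miss [D]
  2 | R B0 → L0 hit [D]
  3 | R B2 → L2 hit [D]
  4 | W B2 → L2 hit [D]
  5 | R B0 → L0 hit [D]
  6 | R B5 → L2 miss wb→B2 [-]
  7 | R B2 → L2 miss [-]
  8 | R B2 → L2 hit [-]
  9 | W B5 → L2 miss [D]
  10 | W B2 → L2 miss wb→B5 [D]
  11 | W B2 → L2 hit [D]
  12 | W B1 → L1 miss [D]
  13 | R B3 → L0 miss wb→B0 [-]
  14 | R B4 → L1 miss wb→B1 [-]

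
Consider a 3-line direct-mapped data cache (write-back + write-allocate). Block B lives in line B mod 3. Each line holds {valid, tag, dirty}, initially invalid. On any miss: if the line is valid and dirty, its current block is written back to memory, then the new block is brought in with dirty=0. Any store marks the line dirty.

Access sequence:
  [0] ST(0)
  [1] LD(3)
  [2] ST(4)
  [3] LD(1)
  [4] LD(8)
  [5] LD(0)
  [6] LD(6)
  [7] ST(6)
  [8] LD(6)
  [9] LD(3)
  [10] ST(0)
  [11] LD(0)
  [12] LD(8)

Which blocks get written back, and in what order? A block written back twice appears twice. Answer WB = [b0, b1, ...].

  0 | W B0 → L0 miss [D]
  1 | R B3 → L0 miss wb→B0 [-]
  2 | W B4 → L1 miss [D]
  3 | R B1 → L1 miss wb→B4 [-]
  4 | R B8 → L2 miss [-]
  5 | R B0 → L0 miss [-]
  6 | R B6 → L0 miss [-]
  7 | W B6 → L0 hit [D]
  8 | R B6 → L0 hit [D]
  9 | R B3 → L0 miss wb→B6 [-]
  10 | W B0 → L0 miss [D]
  11 | R B0 → L0 hit [D]
  12 | R B8 → L2 hit [-]

WB = [0, 4, 6]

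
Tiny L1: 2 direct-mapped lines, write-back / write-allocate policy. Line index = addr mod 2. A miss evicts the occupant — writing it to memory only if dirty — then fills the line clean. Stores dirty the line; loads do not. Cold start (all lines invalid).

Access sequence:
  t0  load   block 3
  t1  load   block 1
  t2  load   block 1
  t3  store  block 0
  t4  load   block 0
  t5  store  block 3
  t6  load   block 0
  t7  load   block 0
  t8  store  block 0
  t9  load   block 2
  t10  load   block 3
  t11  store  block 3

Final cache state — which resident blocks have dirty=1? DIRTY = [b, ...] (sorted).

DIRTY = [3]

0: R B3 -> L1 miss  d=-]
1: R B1 -> L1 miss  d=-]
2: R B1 -> L1 hit  d=-]
3: W B0 -> L0 miss  d=D]
4: R B0 -> L0 hit  d=D]
5: W B3 -> L1 miss  d=D]
6: R B0 -> L0 hit  d=D]
7: R B0 -> L0 hit  d=D]
8: W B0 -> L0 hit  d=D]
9: R B2 -> L0 miss wb->B0  d=-]
10: R B3 -> L1 hit  d=D]
11: W B3 -> L1 hit  d=D]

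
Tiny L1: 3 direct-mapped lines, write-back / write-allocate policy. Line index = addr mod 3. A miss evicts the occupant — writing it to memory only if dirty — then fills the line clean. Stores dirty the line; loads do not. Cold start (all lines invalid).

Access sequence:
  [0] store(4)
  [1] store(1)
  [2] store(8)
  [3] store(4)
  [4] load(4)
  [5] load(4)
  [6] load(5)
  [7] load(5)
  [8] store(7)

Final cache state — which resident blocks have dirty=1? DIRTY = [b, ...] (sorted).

0: W B4 -> L1 miss  d=D]
1: W B1 -> L1 miss wb->B4  d=D]
2: W B8 -> L2 miss  d=D]
3: W B4 -> L1 miss wb->B1  d=D]
4: R B4 -> L1 hit  d=D]
5: R B4 -> L1 hit  d=D]
6: R B5 -> L2 miss wb->B8  d=-]
7: R B5 -> L2 hit  d=-]
8: W B7 -> L1 miss wb->B4  d=D]

DIRTY = [7]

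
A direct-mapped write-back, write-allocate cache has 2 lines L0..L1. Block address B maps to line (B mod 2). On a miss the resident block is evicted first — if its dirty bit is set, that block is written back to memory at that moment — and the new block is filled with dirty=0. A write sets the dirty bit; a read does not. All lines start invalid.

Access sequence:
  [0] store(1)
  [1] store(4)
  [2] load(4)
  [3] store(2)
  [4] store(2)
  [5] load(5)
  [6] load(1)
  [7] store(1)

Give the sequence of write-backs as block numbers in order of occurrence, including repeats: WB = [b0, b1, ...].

0: W B1 -> L1 miss  d=D]
1: W B4 -> L0 miss  d=D]
2: R B4 -> L0 hit  d=D]
3: W B2 -> L0 miss wb->B4  d=D]
4: W B2 -> L0 hit  d=D]
5: R B5 -> L1 miss wb->B1  d=-]
6: R B1 -> L1 miss  d=-]
7: W B1 -> L1 hit  d=D]

WB = [4, 1]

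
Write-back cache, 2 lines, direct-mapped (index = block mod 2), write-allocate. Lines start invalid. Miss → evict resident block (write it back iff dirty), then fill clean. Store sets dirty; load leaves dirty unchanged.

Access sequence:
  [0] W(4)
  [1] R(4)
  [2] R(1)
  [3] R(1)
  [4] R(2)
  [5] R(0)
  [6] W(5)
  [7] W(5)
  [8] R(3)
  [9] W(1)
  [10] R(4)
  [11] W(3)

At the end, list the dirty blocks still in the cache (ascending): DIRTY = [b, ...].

0: W B4 → L0 miss [D]
1: R B4 → L0 hit [D]
2: R B1 → L1 miss [-]
3: R B1 → L1 hit [-]
4: R B2 → L0 miss wb→B4 [-]
5: R B0 → L0 miss [-]
6: W B5 → L1 miss [D]
7: W B5 → L1 hit [D]
8: R B3 → L1 miss wb→B5 [-]
9: W B1 → L1 miss [D]
10: R B4 → L0 miss [-]
11: W B3 → L1 miss wb→B1 [D]

DIRTY = [3]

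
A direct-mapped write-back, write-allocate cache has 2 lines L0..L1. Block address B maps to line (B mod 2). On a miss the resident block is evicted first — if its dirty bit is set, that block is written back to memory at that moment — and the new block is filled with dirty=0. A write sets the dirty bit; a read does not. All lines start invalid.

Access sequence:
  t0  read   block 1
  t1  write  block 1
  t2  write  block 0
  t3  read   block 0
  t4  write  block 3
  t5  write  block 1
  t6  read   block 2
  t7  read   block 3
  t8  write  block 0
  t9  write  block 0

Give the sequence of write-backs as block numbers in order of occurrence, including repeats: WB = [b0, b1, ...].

0: R B1 -> L1 miss  d=-]
1: W B1 -> L1 hit  d=D]
2: W B0 -> L0 miss  d=D]
3: R B0 -> L0 hit  d=D]
4: W B3 -> L1 miss wb->B1  d=D]
5: W B1 -> L1 miss wb->B3  d=D]
6: R B2 -> L0 miss wb->B0  d=-]
7: R B3 -> L1 miss wb->B1  d=-]
8: W B0 -> L0 miss  d=D]
9: W B0 -> L0 hit  d=D]

WB = [1, 3, 0, 1]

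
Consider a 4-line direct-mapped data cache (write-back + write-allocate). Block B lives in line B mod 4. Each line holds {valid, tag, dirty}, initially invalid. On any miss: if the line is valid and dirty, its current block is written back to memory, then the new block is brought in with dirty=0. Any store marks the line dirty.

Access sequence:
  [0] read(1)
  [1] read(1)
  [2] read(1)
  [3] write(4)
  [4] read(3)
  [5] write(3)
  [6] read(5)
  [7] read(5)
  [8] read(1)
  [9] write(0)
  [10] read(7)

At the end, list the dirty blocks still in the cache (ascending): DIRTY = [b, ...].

DIRTY = [0]

  0 | R B1 → L1 miss [-]
  1 | R B1 → L1 hit [-]
  2 | R B1 → L1 hit [-]
  3 | W B4 → L0 miss [D]
  4 | R B3 → L3 miss [-]
  5 | W B3 → L3 hit [D]
  6 | R B5 → L1 miss [-]
  7 | R B5 → L1 hit [-]
  8 | R B1 → L1 miss [-]
  9 | W B0 → L0 miss wb→B4 [D]
  10 | R B7 → L3 miss wb→B3 [-]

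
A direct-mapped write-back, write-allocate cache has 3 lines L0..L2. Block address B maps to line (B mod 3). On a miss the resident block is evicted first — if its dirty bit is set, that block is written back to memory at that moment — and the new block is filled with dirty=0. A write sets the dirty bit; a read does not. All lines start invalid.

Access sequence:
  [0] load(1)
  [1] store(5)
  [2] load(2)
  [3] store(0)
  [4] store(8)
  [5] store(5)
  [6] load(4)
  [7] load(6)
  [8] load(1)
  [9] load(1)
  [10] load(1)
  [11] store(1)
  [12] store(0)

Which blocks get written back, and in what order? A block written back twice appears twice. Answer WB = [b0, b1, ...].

WB = [5, 8, 0]

0: R B1 -> L1 miss  d=-]
1: W B5 -> L2 miss  d=D]
2: R B2 -> L2 miss wb->B5  d=-]
3: W B0 -> L0 miss  d=D]
4: W B8 -> L2 miss  d=D]
5: W B5 -> L2 miss wb->B8  d=D]
6: R B4 -> L1 miss  d=-]
7: R B6 -> L0 miss wb->B0  d=-]
8: R B1 -> L1 miss  d=-]
9: R B1 -> L1 hit  d=-]
10: R B1 -> L1 hit  d=-]
11: W B1 -> L1 hit  d=D]
12: W B0 -> L0 miss  d=D]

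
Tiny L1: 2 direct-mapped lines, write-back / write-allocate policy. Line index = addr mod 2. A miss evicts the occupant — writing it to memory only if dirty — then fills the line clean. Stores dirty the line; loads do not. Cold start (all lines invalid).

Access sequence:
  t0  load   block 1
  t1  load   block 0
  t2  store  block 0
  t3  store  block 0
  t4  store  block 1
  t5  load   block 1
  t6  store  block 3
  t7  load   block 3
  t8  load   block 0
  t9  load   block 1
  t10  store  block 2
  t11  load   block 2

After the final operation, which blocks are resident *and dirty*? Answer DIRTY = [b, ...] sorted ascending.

DIRTY = [2]

0: R B1 -> L1 miss  d=-]
1: R B0 -> L0 miss  d=-]
2: W B0 -> L0 hit  d=D]
3: W B0 -> L0 hit  d=D]
4: W B1 -> L1 hit  d=D]
5: R B1 -> L1 hit  d=D]
6: W B3 -> L1 miss wb->B1  d=D]
7: R B3 -> L1 hit  d=D]
8: R B0 -> L0 hit  d=D]
9: R B1 -> L1 miss wb->B3  d=-]
10: W B2 -> L0 miss wb->B0  d=D]
11: R B2 -> L0 hit  d=D]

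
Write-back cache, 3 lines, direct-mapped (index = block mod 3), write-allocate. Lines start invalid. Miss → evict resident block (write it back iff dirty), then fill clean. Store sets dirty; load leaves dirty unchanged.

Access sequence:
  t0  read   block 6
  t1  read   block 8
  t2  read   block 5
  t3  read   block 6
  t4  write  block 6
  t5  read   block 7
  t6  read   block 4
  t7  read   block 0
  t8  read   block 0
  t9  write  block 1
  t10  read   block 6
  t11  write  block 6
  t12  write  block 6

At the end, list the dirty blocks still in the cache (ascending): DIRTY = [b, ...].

DIRTY = [1, 6]

0: R B6 → L0 miss [-]
1: R B8 → L2 miss [-]
2: R B5 → L2 miss [-]
3: R B6 → L0 hit [-]
4: W B6 → L0 hit [D]
5: R B7 → L1 miss [-]
6: R B4 → L1 miss [-]
7: R B0 → L0 miss wb→B6 [-]
8: R B0 → L0 hit [-]
9: W B1 → L1 miss [D]
10: R B6 → L0 miss [-]
11: W B6 → L0 hit [D]
12: W B6 → L0 hit [D]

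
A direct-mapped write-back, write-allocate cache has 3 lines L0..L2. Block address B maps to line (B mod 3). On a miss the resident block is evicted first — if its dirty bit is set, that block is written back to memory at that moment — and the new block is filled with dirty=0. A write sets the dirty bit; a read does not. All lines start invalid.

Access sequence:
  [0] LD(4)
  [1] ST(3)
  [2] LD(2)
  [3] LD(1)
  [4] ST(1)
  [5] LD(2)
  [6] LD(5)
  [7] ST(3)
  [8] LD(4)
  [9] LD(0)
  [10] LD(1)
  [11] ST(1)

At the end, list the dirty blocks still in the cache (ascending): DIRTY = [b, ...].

0: R B4 -> L1 miss  d=-]
1: W B3 -> L0 miss  d=D]
2: R B2 -> L2 miss  d=-]
3: R B1 -> L1 miss  d=-]
4: W B1 -> L1 hit  d=D]
5: R B2 -> L2 hit  d=-]
6: R B5 -> L2 miss  d=-]
7: W B3 -> L0 hit  d=D]
8: R B4 -> L1 miss wb->B1  d=-]
9: R B0 -> L0 miss wb->B3  d=-]
10: R B1 -> L1 miss  d=-]
11: W B1 -> L1 hit  d=D]

DIRTY = [1]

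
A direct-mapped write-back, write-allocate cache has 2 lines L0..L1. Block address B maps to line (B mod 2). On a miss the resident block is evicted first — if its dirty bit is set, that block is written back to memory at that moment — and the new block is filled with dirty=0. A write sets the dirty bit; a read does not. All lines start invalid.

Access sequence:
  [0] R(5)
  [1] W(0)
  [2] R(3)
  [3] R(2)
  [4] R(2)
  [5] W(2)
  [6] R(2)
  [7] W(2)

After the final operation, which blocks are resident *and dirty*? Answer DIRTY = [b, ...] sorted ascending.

0: R B5 -> L1 miss  d=-]
1: W B0 -> L0 miss  d=D]
2: R B3 -> L1 miss  d=-]
3: R B2 -> L0 miss wb->B0  d=-]
4: R B2 -> L0 hit  d=-]
5: W B2 -> L0 hit  d=D]
6: R B2 -> L0 hit  d=D]
7: W B2 -> L0 hit  d=D]

DIRTY = [2]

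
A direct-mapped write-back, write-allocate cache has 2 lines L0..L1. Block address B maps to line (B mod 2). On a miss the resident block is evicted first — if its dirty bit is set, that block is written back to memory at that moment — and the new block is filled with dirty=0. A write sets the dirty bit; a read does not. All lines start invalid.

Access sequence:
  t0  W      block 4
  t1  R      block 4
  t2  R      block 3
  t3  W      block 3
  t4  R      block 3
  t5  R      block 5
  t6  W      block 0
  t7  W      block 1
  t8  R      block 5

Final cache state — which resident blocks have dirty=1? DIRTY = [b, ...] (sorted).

DIRTY = [0]

0: W B4 -> L0 miss  d=D]
1: R B4 -> L0 hit  d=D]
2: R B3 -> L1 miss  d=-]
3: W B3 -> L1 hit  d=D]
4: R B3 -> L1 hit  d=D]
5: R B5 -> L1 miss wb->B3  d=-]
6: W B0 -> L0 miss wb->B4  d=D]
7: W B1 -> L1 miss  d=D]
8: R B5 -> L1 miss wb->B1  d=-]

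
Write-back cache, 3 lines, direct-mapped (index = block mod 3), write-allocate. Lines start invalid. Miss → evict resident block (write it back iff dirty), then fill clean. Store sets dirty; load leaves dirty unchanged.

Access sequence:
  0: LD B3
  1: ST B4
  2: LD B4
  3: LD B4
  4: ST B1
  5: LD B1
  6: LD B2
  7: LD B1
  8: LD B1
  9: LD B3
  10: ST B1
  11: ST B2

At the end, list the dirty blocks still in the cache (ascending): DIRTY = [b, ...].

DIRTY = [1, 2]

  0 | R B3 → L0 miss [-]
  1 | W B4 → L1 miss [D]
  2 | R B4 → L1 hit [D]
  3 | R B4 → L1 hit [D]
  4 | W B1 → L1 miss wb→B4 [D]
  5 | R B1 → L1 hit [D]
  6 | R B2 → L2 miss [-]
  7 | R B1 → L1 hit [D]
  8 | R B1 → L1 hit [D]
  9 | R B3 → L0 hit [-]
  10 | W B1 → L1 hit [D]
  11 | W B2 → L2 hit [D]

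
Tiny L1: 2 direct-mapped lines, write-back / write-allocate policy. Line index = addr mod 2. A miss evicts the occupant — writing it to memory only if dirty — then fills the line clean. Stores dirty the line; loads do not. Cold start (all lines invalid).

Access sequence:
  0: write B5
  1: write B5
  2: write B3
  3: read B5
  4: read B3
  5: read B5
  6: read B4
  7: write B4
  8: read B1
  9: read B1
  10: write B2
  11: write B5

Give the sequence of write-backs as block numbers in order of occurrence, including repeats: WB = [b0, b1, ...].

  0 | W B5 → L1 miss [D]
  1 | W B5 → L1 hit [D]
  2 | W B3 → L1 miss wb→B5 [D]
  3 | R B5 → L1 miss wb→B3 [-]
  4 | R B3 → L1 miss [-]
  5 | R B5 → L1 miss [-]
  6 | R B4 → L0 miss [-]
  7 | W B4 → L0 hit [D]
  8 | R B1 → L1 miss [-]
  9 | R B1 → L1 hit [-]
  10 | W B2 → L0 miss wb→B4 [D]
  11 | W B5 → L1 miss [D]

WB = [5, 3, 4]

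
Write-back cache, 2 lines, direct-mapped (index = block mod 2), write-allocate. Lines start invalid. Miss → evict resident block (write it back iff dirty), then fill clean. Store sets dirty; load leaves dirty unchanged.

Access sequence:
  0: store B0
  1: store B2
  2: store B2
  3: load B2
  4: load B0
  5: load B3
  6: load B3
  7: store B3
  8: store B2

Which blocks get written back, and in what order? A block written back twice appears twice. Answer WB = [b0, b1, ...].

0: W B0 -> L0 miss  d=D]
1: W B2 -> L0 miss wb->B0  d=D]
2: W B2 -> L0 hit  d=D]
3: R B2 -> L0 hit  d=D]
4: R B0 -> L0 miss wb->B2  d=-]
5: R B3 -> L1 miss  d=-]
6: R B3 -> L1 hit  d=-]
7: W B3 -> L1 hit  d=D]
8: W B2 -> L0 miss  d=D]

WB = [0, 2]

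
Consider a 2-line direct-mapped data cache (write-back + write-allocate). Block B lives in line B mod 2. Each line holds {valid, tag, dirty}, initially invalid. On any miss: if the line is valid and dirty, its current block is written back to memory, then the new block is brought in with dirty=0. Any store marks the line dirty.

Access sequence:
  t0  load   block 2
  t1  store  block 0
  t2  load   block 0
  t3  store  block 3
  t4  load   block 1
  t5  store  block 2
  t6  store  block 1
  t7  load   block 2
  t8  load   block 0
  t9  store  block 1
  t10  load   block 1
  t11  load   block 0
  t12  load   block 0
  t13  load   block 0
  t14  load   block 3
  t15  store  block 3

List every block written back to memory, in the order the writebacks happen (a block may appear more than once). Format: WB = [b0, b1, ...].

0: R B2 -> L0 miss  d=-]
1: W B0 -> L0 miss  d=D]
2: R B0 -> L0 hit  d=D]
3: W B3 -> L1 miss  d=D]
4: R B1 -> L1 miss wb->B3  d=-]
5: W B2 -> L0 miss wb->B0  d=D]
6: W B1 -> L1 hit  d=D]
7: R B2 -> L0 hit  d=D]
8: R B0 -> L0 miss wb->B2  d=-]
9: W B1 -> L1 hit  d=D]
10: R B1 -> L1 hit  d=D]
11: R B0 -> L0 hit  d=-]
12: R B0 -> L0 hit  d=-]
13: R B0 -> L0 hit  d=-]
14: R B3 -> L1 miss wb->B1  d=-]
15: W B3 -> L1 hit  d=D]

WB = [3, 0, 2, 1]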